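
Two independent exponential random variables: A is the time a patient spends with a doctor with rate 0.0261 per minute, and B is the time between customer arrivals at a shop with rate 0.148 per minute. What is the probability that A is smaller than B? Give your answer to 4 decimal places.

0.1499

λ_1 = 0.0261, λ_2 = 0.148.
For independent exponentials, P(A < B) = λ_1/(λ_1+λ_2) = 0.0261/0.1741 ≈ 0.1499.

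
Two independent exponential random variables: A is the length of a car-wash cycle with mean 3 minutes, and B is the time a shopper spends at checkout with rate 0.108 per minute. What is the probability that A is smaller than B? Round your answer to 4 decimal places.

0.7553

λ_1 = 1/3 = 0.333333, λ_2 = 0.108.
For independent exponentials, P(A < B) = λ_1/(λ_1+λ_2) = 0.333333/0.441333 ≈ 0.7553.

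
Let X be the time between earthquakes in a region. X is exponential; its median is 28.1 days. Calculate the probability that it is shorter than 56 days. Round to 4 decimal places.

0.7488

For an exponential, median = ln(2)/λ, so λ = ln 2 / 28.1 = 0.0246672 per day.
P(X ≤ 56) = 1 − e^(−λ·56) = 1 − e^(−1.3814) ≈ 0.7488.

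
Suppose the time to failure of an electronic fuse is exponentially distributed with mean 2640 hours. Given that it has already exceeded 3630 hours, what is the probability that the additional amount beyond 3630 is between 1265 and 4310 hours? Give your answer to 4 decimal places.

The rate is λ = 1/2640 = 0.000378788 per hour.
Memoryless: the residual past 3630 is again Exp(λ).
P(1265 < residual < 4310) = e^(−λ·1265) − e^(−λ·4310) = 0.61930 − 0.19543 ≈ 0.4239.

0.4239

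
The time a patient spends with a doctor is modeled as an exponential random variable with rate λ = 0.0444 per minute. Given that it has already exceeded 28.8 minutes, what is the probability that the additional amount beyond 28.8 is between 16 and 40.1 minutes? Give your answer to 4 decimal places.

0.3229

Memoryless: the residual past 28.8 is again Exp(λ).
P(16 < residual < 40.1) = e^(−λ·16) − e^(−λ·40.1) = 0.49145 − 0.16856 ≈ 0.3229.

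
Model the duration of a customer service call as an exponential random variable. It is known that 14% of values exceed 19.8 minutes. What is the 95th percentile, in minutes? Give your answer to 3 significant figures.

e^(−λ·19.8) = 0.14 ⇒ λ = −ln(0.14)/19.8 = 0.0992986.
95th percentile: 1 − e^(−λt) = 0.95, t = −ln(0.05)/λ = 30.1689 minutes.

30.2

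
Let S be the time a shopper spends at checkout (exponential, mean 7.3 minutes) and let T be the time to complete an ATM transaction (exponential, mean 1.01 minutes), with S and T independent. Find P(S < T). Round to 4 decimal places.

0.1215

λ_1 = 1/7.3 = 0.136986, λ_2 = 1/1.01 = 0.990099.
For independent exponentials, P(S < T) = λ_1/(λ_1+λ_2) = 0.136986/1.12709 ≈ 0.1215.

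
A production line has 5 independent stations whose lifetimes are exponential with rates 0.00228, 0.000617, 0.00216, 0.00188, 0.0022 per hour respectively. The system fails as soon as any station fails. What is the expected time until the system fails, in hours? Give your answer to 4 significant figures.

109.4

The time to first failure is exponential with rate Σλ = 0.00228 + 0.000617 + 0.00216 + 0.00188 + 0.0022 = 0.009137.
E[min] = 1/Σλ = 1/0.009137 = 109.445 hours.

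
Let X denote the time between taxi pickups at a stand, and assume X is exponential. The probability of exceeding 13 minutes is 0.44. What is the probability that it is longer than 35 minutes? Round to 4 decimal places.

0.1097

e^(−λ·13) = 0.44 ⇒ λ = −ln(0.44)/13 = 0.0631524.
P(X > 35) = e^(−0.0631524·35) = e^(−2.2103) ≈ 0.1097.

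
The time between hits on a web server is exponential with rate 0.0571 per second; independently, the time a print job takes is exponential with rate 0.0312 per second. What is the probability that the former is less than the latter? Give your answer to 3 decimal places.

λ_1 = 0.0571, λ_2 = 0.0312.
For independent exponentials, P(the former < the latter) = λ_1/(λ_1+λ_2) = 0.0571/0.0883 ≈ 0.647.

0.647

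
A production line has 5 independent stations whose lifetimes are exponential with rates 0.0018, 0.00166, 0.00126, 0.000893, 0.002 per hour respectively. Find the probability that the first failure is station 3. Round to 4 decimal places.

0.1655

The time to first failure is exponential with rate Σλ = 0.0018 + 0.00166 + 0.00126 + 0.000893 + 0.002 = 0.007613.
P(station 3 first) = λ_3/Σλ = 0.00126/0.007613 ≈ 0.1655.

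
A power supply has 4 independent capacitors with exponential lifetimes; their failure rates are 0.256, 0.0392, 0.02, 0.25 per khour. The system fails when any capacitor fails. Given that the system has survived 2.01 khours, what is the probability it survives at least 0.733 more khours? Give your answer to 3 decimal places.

Time to first failure ~ Exp(Σλ) with Σλ = 0.5652.
By memorylessness, P(T > 2.01+0.733 | T > 2.01) = P(T > 0.733) = e^(−0.5652·0.733) ≈ 0.661.

0.661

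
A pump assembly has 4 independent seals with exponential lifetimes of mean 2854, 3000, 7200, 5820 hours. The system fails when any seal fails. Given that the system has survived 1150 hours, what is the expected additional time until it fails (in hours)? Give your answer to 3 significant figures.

First-failure rate Σλ = 1/2854 + 1/3000 + 1/7200 + 1/5820 = 0.000994429.
By memorylessness the expected residual is 1/Σλ = 1005.6 hours, regardless of the 1150 already elapsed.

1010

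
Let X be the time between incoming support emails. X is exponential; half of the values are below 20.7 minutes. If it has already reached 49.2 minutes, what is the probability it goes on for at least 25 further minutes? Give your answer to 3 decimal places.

For an exponential, median = ln(2)/λ, so λ = ln 2 / 20.7 = 0.0334854 per minute.
By the memoryless property, P(X > 49.2+25 | X > 49.2) = P(X > 25).
P(X > 25) = e^(−0.83713) ≈ 0.433.

0.433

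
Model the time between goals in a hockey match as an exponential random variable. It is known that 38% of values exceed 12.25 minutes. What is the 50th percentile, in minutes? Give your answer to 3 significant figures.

e^(−λ·12.25) = 0.38 ⇒ λ = −ln(0.38)/12.25 = 0.0789865.
50th percentile: 1 − e^(−λt) = 0.5, t = −ln(0.5)/λ = 8.77552 minutes.

8.78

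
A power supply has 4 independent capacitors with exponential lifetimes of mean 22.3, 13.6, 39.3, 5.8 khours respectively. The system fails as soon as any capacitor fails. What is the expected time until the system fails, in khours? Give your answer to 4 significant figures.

3.162

The first failure time is exponential with rate Σλ_i = 1/22.3 + 1/13.6 + 1/39.3 + 1/5.8 = 0.316232 per khour.
E[min] = 1/Σλ = 1/0.316232 = 3.16224 khours.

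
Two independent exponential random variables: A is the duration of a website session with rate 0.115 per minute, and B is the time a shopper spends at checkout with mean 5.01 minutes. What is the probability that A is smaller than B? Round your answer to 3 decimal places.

λ_1 = 0.115, λ_2 = 1/5.01 = 0.199601.
For independent exponentials, P(A < B) = λ_1/(λ_1+λ_2) = 0.115/0.314601 ≈ 0.366.

0.366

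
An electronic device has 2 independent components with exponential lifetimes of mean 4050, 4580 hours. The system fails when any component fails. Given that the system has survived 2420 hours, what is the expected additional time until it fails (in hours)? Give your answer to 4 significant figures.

2149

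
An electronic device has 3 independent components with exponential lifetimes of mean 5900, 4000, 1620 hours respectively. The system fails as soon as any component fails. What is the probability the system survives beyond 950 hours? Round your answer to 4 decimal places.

0.3735

The first failure time is exponential with rate Σλ_i = 1/5900 + 1/4000 + 1/1620 = 0.00103678 per hour.
P(min > 950) = e^(−0.00103678·950) = e^(−0.98494) ≈ 0.3735.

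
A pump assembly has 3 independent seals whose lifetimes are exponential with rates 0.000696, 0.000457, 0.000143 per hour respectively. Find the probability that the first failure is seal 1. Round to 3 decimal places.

0.537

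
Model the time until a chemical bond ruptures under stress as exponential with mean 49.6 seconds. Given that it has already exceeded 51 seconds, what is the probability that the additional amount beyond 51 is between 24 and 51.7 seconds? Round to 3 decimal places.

0.264

The rate is λ = 1/49.6 = 0.0201613 per second.
Memoryless: the residual past 51 is again Exp(λ).
P(24 < residual < 51.7) = e^(−λ·24) − e^(−λ·51.7) = 0.61639 − 0.35263 ≈ 0.264.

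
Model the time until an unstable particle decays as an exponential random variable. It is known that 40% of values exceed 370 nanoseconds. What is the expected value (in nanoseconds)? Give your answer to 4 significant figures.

403.8

e^(−λ·370) = 0.40 ⇒ λ = −ln(0.40)/370 = 0.00247646.
Mean = 1/λ = 403.802 nanoseconds.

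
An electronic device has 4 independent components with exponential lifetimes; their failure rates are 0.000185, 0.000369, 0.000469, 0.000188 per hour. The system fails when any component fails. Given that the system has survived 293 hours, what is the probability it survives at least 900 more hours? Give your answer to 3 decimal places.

0.336

Time to first failure ~ Exp(Σλ) with Σλ = 0.001211.
By memorylessness, P(T > 293+900 | T > 293) = P(T > 900) = e^(−0.001211·900) ≈ 0.336.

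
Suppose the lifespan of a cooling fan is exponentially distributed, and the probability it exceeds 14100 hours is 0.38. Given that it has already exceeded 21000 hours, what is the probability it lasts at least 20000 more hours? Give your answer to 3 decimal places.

From e^(−λ·14100) = 0.38, λ = −ln(0.38)/14100 = 0.000068623.
Memoryless: P(X > 21000+20000 | X > 21000) = P(X > 20000) = e^(−0.000068623·20000) ≈ 0.253.

0.253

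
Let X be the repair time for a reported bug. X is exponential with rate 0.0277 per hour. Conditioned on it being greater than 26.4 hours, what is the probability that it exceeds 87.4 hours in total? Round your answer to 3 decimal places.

By the memoryless property, P(X > 26.4+61 | X > 26.4) = P(X > 61).
P(X > 61) = e^(−1.6897) ≈ 0.185.

0.185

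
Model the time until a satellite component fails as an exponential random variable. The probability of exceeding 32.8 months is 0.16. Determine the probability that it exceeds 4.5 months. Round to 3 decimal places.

0.778

e^(−λ·32.8) = 0.16 ⇒ λ = −ln(0.16)/32.8 = 0.0558714.
P(X > 4.5) = e^(−0.0558714·4.5) = e^(−0.25142) ≈ 0.778.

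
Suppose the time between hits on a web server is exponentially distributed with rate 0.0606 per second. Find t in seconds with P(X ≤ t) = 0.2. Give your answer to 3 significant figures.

Set 1 − e^(−λt) = 0.2, so t = −ln(0.8)/λ = 0.22314/0.0606 ≈ 3.68224 seconds.

3.68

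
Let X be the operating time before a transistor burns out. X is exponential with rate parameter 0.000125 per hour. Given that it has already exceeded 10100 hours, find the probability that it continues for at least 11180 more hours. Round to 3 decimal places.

By the memoryless property, P(X > 10100+11180 | X > 10100) = P(X > 11180).
P(X > 11180) = e^(−1.3975) ≈ 0.247.

0.247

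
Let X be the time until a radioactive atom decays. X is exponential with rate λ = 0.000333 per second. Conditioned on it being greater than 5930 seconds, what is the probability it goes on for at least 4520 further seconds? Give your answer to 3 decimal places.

By the memoryless property, P(X > 5930+4520 | X > 5930) = P(X > 4520).
P(X > 4520) = e^(−1.5052) ≈ 0.222.

0.222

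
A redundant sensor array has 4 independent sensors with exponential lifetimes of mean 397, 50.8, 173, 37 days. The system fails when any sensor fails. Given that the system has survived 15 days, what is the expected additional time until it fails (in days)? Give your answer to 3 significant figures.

18.2

First-failure rate Σλ = 1/397 + 1/50.8 + 1/173 + 1/37 = 0.0550113.
By memorylessness the expected residual is 1/Σλ = 18.1781 days, regardless of the 15 already elapsed.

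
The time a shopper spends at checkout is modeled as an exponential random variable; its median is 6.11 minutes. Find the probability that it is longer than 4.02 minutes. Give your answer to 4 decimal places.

0.6338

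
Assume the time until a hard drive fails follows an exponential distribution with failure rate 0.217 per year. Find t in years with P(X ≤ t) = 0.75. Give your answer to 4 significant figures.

6.388

Set 1 − e^(−λt) = 0.75, so t = −ln(0.25)/λ = 1.3863/0.217 ≈ 6.38845 years.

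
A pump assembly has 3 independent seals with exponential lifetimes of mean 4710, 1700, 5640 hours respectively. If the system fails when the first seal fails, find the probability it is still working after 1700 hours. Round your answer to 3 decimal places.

0.190

The first failure time is exponential with rate Σλ_i = 1/4710 + 1/1700 + 1/5640 = 0.000977854 per hour.
P(min > 1700) = e^(−0.000977854·1700) = e^(−1.6624) ≈ 0.190.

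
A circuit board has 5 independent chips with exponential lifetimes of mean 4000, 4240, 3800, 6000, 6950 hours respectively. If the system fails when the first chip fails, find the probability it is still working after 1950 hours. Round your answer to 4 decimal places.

The first failure time is exponential with rate Σλ_i = 1/4000 + 1/4240 + 1/3800 + 1/6000 + 1/6950 = 0.00105956 per hour.
P(min > 1950) = e^(−0.00105956·1950) = e^(−2.0661) ≈ 0.1267.

0.1267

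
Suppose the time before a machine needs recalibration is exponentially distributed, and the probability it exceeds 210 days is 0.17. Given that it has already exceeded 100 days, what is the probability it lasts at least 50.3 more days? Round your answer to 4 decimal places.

From e^(−λ·210) = 0.17, λ = −ln(0.17)/210 = 0.00843789.
Memoryless: P(X > 100+50.3 | X > 100) = P(X > 50.3) = e^(−0.00843789·50.3) ≈ 0.6541.

0.6541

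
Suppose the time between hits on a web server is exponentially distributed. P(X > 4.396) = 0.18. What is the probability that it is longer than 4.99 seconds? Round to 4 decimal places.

0.1428

e^(−λ·4.396) = 0.18 ⇒ λ = −ln(0.18)/4.396 = 0.390082.
P(X > 4.99) = e^(−0.390082·4.99) = e^(−1.9465) ≈ 0.1428.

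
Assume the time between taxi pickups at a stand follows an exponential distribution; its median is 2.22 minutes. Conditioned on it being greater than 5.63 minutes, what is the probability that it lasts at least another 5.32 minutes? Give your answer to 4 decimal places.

For an exponential, median = ln(2)/λ, so λ = ln 2 / 2.22 = 0.312228 per minute.
By the memoryless property, P(X > 5.63+5.32 | X > 5.63) = P(X > 5.32).
P(X > 5.32) = e^(−1.6611) ≈ 0.1899.

0.1899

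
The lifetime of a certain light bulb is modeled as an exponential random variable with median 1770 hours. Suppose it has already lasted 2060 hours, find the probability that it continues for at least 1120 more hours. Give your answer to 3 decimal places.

For an exponential, median = ln(2)/λ, so λ = ln 2 / 1770 = 0.000391609 per hour.
The exponential is memoryless, so the remaining time is again Exp(λ): the condition X > 2060 is irrelevant.
P(X > 1120) = e^(−0.4386) ≈ 0.645.

0.645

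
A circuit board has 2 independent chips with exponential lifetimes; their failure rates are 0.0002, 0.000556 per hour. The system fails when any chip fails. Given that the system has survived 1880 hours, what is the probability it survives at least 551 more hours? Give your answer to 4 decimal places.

Time to first failure ~ Exp(Σλ) with Σλ = 0.000756.
By memorylessness, P(T > 1880+551 | T > 1880) = P(T > 551) = e^(−0.000756·551) ≈ 0.6593.

0.6593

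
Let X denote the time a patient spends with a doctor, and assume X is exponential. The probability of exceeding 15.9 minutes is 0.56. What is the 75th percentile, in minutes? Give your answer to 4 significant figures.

e^(−λ·15.9) = 0.56 ⇒ λ = −ln(0.56)/15.9 = 0.0364666.
75th percentile: 1 − e^(−λt) = 0.75, t = −ln(0.25)/λ = 38.0155 minutes.

38.02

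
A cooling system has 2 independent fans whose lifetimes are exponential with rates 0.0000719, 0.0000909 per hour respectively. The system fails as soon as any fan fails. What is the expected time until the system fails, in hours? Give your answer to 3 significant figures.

6140

The time to first failure is exponential with rate Σλ = 0.0000719 + 0.0000909 = 0.0001628.
E[min] = 1/Σλ = 1/0.0001628 = 6142.51 hours.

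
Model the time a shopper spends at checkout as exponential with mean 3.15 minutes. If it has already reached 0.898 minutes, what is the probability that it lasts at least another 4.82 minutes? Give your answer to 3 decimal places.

0.217

The rate is λ = 1/3.15 = 0.31746 per minute.
P(X > s+t | X > s) = e^(−λ(s+t))/e^(−λs) = e^(−λt), independent of s = 0.898.
P(X > 4.82) = e^(−1.5302) ≈ 0.217.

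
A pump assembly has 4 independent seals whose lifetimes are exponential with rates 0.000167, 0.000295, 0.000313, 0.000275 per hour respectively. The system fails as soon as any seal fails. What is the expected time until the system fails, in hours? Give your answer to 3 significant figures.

The time to first failure is exponential with rate Σλ = 0.000167 + 0.000295 + 0.000313 + 0.000275 = 0.00105.
E[min] = 1/Σλ = 1/0.00105 = 952.381 hours.

952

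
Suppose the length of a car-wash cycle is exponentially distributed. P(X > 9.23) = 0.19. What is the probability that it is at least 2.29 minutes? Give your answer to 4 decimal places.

0.6623

e^(−λ·9.23) = 0.19 ⇒ λ = −ln(0.19)/9.23 = 0.179928.
P(X > 2.29) = e^(−0.179928·2.29) = e^(−0.41203) ≈ 0.6623.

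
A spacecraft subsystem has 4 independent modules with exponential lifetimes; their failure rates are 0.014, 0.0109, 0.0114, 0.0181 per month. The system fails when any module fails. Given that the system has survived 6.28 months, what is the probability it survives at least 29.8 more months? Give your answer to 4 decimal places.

0.1977

Time to first failure ~ Exp(Σλ) with Σλ = 0.0544.
By memorylessness, P(T > 6.28+29.8 | T > 6.28) = P(T > 29.8) = e^(−0.0544·29.8) ≈ 0.1977.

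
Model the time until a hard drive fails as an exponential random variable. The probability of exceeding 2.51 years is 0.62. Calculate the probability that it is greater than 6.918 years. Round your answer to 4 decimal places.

e^(−λ·2.51) = 0.62 ⇒ λ = −ln(0.62)/2.51 = 0.190453.
P(X > 6.918) = e^(−0.190453·6.918) = e^(−1.3176) ≈ 0.2678.

0.2678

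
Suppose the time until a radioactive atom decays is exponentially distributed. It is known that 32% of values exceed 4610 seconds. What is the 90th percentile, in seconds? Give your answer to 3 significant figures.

e^(−λ·4610) = 0.32 ⇒ λ = −ln(0.32)/4610 = 0.000247166.
90th percentile: 1 − e^(−λt) = 0.9, t = −ln(0.1)/λ = 9315.95 seconds.

9320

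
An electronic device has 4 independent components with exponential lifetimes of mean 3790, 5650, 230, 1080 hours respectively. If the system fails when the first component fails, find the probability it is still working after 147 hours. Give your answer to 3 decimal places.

The first failure time is exponential with rate Σλ_i = 1/3790 + 1/5650 + 1/230 + 1/1080 = 0.0057146 per hour.
P(min > 147) = e^(−0.0057146·147) = e^(−0.84005) ≈ 0.432.

0.432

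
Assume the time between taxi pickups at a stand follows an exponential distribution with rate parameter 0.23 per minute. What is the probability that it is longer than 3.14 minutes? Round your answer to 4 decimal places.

0.4857

P(X > 3.14) = e^(−λ·3.14) = e^(−0.7222) ≈ 0.4857.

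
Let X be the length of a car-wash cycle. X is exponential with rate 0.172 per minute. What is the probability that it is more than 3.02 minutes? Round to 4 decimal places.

P(X > 3.02) = e^(−λ·3.02) = e^(−0.51944) ≈ 0.5949.

0.5949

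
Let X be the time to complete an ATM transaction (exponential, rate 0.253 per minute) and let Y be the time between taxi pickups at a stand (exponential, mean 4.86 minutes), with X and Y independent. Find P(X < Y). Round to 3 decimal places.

λ_1 = 0.253, λ_2 = 1/4.86 = 0.205761.
For independent exponentials, P(X < Y) = λ_1/(λ_1+λ_2) = 0.253/0.458761 ≈ 0.551.

0.551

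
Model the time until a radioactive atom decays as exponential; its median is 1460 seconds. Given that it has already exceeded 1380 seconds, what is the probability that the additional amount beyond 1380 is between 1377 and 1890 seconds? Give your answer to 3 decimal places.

For an exponential, median = ln(2)/λ, so λ = ln 2 / 1460 = 0.000474758 per second.
Memoryless: the residual past 1380 is again Exp(λ).
P(1377 < residual < 1890) = e^(−λ·1377) − e^(−λ·1890) = 0.52010 − 0.40767 ≈ 0.112.

0.112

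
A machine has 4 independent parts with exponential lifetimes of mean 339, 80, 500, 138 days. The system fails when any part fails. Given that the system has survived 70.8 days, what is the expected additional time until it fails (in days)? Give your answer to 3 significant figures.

40.5

First-failure rate Σλ = 1/339 + 1/80 + 1/500 + 1/138 = 0.0246962.
By memorylessness the expected residual is 1/Σλ = 40.492 days, regardless of the 70.8 already elapsed.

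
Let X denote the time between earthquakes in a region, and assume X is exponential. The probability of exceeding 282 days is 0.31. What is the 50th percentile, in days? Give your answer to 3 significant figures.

167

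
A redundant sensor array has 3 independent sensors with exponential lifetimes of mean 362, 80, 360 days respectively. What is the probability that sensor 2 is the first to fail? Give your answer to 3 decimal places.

0.693

Rates: λ_i = 1/mean_i → 0.00276243, 0.0125, 0.00277778; Σλ = 0.0180402.
P(sensor 2 first) = λ_2/Σλ = 0.0125/0.0180402 ≈ 0.693.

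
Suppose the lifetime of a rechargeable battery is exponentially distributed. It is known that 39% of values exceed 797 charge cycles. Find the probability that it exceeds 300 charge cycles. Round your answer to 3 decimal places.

0.702

e^(−λ·797) = 0.39 ⇒ λ = −ln(0.39)/797 = 0.00118144.
P(X > 300) = e^(−0.00118144·300) = e^(−0.35443) ≈ 0.702.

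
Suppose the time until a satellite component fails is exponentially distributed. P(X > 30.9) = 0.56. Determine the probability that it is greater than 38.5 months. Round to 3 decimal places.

0.486

e^(−λ·30.9) = 0.56 ⇒ λ = −ln(0.56)/30.9 = 0.0187644.
P(X > 38.5) = e^(−0.0187644·38.5) = e^(−0.72243) ≈ 0.486.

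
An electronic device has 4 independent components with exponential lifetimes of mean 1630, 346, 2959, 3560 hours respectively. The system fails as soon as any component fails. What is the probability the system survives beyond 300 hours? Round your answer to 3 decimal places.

The first failure time is exponential with rate Σλ_i = 1/1630 + 1/346 + 1/2959 + 1/3560 = 0.00412252 per hour.
P(min > 300) = e^(−0.00412252·300) = e^(−1.2368) ≈ 0.290.

0.290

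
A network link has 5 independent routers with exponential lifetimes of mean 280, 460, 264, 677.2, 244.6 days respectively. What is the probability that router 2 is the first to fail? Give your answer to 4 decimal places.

Rates: λ_i = 1/mean_i → 0.00357143, 0.00217391, 0.00378788, 0.00147667, 0.00408831; Σλ = 0.0150982.
P(router 2 first) = λ_2/Σλ = 0.00217391/0.0150982 ≈ 0.1440.

0.1440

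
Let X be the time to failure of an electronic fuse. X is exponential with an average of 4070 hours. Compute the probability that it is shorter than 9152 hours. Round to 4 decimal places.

The rate is λ = 1/4070 = 0.0002457 per hour.
P(X ≤ 9152) = 1 − e^(−λ·9152) = 1 − e^(−2.2486) ≈ 0.8945.

0.8945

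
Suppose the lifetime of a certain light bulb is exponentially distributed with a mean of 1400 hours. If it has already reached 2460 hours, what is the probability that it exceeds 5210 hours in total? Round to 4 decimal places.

The rate is λ = 1/1400 = 0.000714286 per hour.
P(X > s+t | X > s) = e^(−λ(s+t))/e^(−λs) = e^(−λt), independent of s = 2460.
P(X > 2750) = e^(−1.9643) ≈ 0.1403.

0.1403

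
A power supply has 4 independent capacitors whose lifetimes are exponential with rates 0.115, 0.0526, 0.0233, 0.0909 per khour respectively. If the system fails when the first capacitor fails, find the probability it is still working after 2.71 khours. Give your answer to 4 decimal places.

0.4659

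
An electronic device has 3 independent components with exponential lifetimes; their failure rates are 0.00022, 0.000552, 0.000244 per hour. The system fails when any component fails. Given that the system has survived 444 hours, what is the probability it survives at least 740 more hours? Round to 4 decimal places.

0.4715

Time to first failure ~ Exp(Σλ) with Σλ = 0.001016.
By memorylessness, P(T > 444+740 | T > 444) = P(T > 740) = e^(−0.001016·740) ≈ 0.4715.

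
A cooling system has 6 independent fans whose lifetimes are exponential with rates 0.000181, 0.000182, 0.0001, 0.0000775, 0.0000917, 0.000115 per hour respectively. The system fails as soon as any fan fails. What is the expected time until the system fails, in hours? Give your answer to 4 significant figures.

1338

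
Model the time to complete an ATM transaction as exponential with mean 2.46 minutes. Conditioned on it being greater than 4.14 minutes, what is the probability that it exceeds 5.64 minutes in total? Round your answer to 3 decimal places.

The rate is λ = 1/2.46 = 0.406504 per minute.
P(X > s+t | X > s) = e^(−λ(s+t))/e^(−λs) = e^(−λt), independent of s = 4.14.
P(X > 1.5) = e^(−0.60976) ≈ 0.543.

0.543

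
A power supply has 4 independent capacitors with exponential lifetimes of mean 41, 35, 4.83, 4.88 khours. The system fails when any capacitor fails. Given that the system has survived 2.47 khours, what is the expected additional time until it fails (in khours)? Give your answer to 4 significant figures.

First-failure rate Σλ = 1/41 + 1/35 + 1/4.83 + 1/4.88 = 0.464919.
By memorylessness the expected residual is 1/Σλ = 2.15091 khours, regardless of the 2.47 already elapsed.

2.151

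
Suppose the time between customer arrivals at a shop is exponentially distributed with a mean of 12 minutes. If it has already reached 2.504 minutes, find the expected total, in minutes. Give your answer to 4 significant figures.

14.50

The rate is λ = 1/12 = 0.0833333 per minute.
By memorylessness, E[X | X > 2.504] = 2.504 + 1/λ = 2.504 + 12 = 14.504 minutes.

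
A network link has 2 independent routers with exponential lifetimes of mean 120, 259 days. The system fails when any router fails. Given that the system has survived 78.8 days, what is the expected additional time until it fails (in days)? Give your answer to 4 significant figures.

First-failure rate Σλ = 1/120 + 1/259 = 0.0121943.
By memorylessness the expected residual is 1/Σλ = 82.0053 days, regardless of the 78.8 already elapsed.

82.01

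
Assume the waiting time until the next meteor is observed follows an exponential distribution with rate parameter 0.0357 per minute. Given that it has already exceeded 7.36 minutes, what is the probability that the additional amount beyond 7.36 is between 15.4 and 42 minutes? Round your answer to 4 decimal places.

0.3538

Memoryless: the residual past 7.36 is again Exp(λ).
P(15.4 < residual < 42) = e^(−λ·15.4) − e^(−λ·42) = 0.57708 − 0.22326 ≈ 0.3538.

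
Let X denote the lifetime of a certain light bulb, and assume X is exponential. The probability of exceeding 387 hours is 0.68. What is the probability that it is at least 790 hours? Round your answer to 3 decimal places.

e^(−λ·387) = 0.68 ⇒ λ = −ln(0.68)/387 = 0.000996544.
P(X > 790) = e^(−0.000996544·790) = e^(−0.78727) ≈ 0.455.

0.455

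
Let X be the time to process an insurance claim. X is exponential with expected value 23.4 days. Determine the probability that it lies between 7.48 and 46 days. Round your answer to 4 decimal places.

The rate is λ = 1/23.4 = 0.042735 per day.
P(7.48 < X < 46) = e^(−λ·7.48) − e^(−λ·46) = 0.72640 − 0.14004 ≈ 0.5864.

0.5864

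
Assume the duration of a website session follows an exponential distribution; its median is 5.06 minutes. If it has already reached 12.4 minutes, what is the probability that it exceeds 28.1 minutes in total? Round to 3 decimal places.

For an exponential, median = ln(2)/λ, so λ = ln 2 / 5.06 = 0.136986 per minute.
P(X > s+t | X > s) = e^(−λ(s+t))/e^(−λs) = e^(−λt), independent of s = 12.4.
P(X > 15.7) = e^(−2.1507) ≈ 0.116.

0.116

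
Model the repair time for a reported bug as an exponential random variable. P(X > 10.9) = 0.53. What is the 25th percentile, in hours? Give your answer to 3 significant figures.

e^(−λ·10.9) = 0.53 ⇒ λ = −ln(0.53)/10.9 = 0.0582457.
25th percentile: 1 − e^(−λt) = 0.25, t = −ln(0.75)/λ = 4.93911 hours.

4.94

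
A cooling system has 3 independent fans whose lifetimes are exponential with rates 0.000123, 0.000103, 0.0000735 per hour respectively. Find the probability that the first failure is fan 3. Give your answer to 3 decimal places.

The time to first failure is exponential with rate Σλ = 0.000123 + 0.000103 + 0.0000735 = 0.0002995.
P(fan 3 first) = λ_3/Σλ = 0.0000735/0.0002995 ≈ 0.245.

0.245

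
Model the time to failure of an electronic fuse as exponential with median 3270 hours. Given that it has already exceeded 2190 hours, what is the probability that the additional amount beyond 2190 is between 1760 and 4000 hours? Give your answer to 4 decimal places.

For an exponential, median = ln(2)/λ, so λ = ln 2 / 3270 = 0.000211972 per hour.
Memoryless: the residual past 2190 is again Exp(λ).
P(1760 < residual < 4000) = e^(−λ·1760) − e^(−λ·4000) = 0.68862 − 0.42832 ≈ 0.2603.

0.2603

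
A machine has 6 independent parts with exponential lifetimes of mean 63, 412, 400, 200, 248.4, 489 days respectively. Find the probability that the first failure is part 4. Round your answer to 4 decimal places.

0.1569

Rates: λ_i = 1/mean_i → 0.015873, 0.00242718, 0.0025, 0.005, 0.00402576, 0.00204499; Σλ = 0.031871.
P(part 4 first) = λ_4/Σλ = 0.005/0.031871 ≈ 0.1569.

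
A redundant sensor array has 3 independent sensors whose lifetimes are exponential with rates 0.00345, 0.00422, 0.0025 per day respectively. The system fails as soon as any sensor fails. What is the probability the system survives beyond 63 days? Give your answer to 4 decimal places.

The time to first failure is exponential with rate Σλ = 0.00345 + 0.00422 + 0.0025 = 0.01017.
P(min > 63) = e^(−0.01017·63) = e^(−0.64071) ≈ 0.5269.

0.5269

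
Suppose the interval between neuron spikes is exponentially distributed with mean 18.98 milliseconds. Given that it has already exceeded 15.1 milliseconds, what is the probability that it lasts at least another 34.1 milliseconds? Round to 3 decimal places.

The rate is λ = 1/18.98 = 0.052687 per millisecond.
By the memoryless property, P(X > 15.1+34.1 | X > 15.1) = P(X > 34.1).
P(X > 34.1) = e^(−1.7966) ≈ 0.166.

0.166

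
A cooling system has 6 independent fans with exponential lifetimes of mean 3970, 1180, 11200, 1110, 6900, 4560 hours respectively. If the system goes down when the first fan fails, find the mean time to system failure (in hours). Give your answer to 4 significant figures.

407.5

The first failure time is exponential with rate Σλ_i = 1/3970 + 1/1180 + 1/11200 + 1/1110 + 1/6900 + 1/4560 = 0.00245376 per hour.
E[min] = 1/Σλ = 1/0.00245376 = 407.538 hours.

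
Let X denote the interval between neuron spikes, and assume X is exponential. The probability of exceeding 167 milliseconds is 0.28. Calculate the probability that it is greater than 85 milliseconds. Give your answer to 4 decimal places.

0.5231

e^(−λ·167) = 0.28 ⇒ λ = −ln(0.28)/167 = 0.00762255.
P(X > 85) = e^(−0.00762255·85) = e^(−0.64792) ≈ 0.5231.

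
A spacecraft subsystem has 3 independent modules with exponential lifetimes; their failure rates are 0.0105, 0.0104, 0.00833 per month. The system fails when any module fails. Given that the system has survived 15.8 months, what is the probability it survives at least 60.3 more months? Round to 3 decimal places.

Time to first failure ~ Exp(Σλ) with Σλ = 0.02923.
By memorylessness, P(T > 15.8+60.3 | T > 15.8) = P(T > 60.3) = e^(−0.02923·60.3) ≈ 0.172.

0.172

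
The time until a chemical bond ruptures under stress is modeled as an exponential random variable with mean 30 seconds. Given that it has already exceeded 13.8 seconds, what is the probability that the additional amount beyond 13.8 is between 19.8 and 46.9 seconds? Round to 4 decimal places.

The rate is λ = 1/30 = 0.0333333 per second.
Memoryless: the residual past 13.8 is again Exp(λ).
P(19.8 < residual < 46.9) = e^(−λ·19.8) − e^(−λ·46.9) = 0.51685 − 0.20944 ≈ 0.3074.

0.3074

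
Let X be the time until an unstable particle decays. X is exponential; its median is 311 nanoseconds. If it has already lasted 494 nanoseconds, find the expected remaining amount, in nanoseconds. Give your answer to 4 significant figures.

For an exponential, median = ln(2)/λ, so λ = ln 2 / 311 = 0.00222877 per nanosecond.
By memorylessness, the remaining amount past any threshold is again Exp(λ) with mean 1/λ = 448.678 nanoseconds.

448.7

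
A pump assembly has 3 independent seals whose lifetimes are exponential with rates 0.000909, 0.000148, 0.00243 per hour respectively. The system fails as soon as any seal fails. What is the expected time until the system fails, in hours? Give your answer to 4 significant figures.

The time to first failure is exponential with rate Σλ = 0.000909 + 0.000148 + 0.00243 = 0.003487.
E[min] = 1/Σλ = 1/0.003487 = 286.779 hours.

286.8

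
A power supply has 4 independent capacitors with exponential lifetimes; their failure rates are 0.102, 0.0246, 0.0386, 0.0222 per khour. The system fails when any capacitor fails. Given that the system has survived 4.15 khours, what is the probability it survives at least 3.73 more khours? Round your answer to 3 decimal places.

0.497

Time to first failure ~ Exp(Σλ) with Σλ = 0.1874.
By memorylessness, P(T > 4.15+3.73 | T > 4.15) = P(T > 3.73) = e^(−0.1874·3.73) ≈ 0.497.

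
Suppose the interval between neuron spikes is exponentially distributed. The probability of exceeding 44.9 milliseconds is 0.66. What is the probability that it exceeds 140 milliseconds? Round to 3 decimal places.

0.274

e^(−λ·44.9) = 0.66 ⇒ λ = −ln(0.66)/44.9 = 0.00925424.
P(X > 140) = e^(−0.00925424·140) = e^(−1.2956) ≈ 0.274.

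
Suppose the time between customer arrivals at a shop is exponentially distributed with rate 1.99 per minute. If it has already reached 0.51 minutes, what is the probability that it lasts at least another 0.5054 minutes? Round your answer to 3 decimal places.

The exponential is memoryless, so the remaining time is again Exp(λ): the condition X > 0.51 is irrelevant.
P(X > 0.5054) = e^(−1.0057) ≈ 0.366.

0.366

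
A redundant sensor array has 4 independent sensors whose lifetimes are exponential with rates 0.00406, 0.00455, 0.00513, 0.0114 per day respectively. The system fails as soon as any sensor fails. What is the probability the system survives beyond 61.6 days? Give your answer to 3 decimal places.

0.213

The time to first failure is exponential with rate Σλ = 0.00406 + 0.00455 + 0.00513 + 0.0114 = 0.02514.
P(min > 61.6) = e^(−0.02514·61.6) = e^(−1.5486) ≈ 0.213.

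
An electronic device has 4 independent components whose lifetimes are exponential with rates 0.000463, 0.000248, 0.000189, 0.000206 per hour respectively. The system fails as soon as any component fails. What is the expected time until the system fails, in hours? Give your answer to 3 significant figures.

The time to first failure is exponential with rate Σλ = 0.000463 + 0.000248 + 0.000189 + 0.000206 = 0.001106.
E[min] = 1/Σλ = 1/0.001106 = 904.159 hours.

904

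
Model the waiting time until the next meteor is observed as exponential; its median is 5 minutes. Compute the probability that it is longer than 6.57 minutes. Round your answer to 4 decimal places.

0.4022

For an exponential, median = ln(2)/λ, so λ = ln 2 / 5 = 0.138629 per minute.
P(X > 6.57) = e^(−λ·6.57) = e^(−0.9108) ≈ 0.4022.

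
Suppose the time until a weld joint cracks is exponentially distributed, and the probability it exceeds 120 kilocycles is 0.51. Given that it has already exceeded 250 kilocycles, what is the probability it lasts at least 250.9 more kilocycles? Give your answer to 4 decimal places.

From e^(−λ·120) = 0.51, λ = −ln(0.51)/120 = 0.0056112.
Memoryless: P(X > 250+250.9 | X > 250) = P(X > 250.9) = e^(−0.0056112·250.9) ≈ 0.2447.

0.2447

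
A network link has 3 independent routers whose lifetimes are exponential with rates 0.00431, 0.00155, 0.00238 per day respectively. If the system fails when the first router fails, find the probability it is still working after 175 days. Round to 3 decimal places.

The time to first failure is exponential with rate Σλ = 0.00431 + 0.00155 + 0.00238 = 0.00824.
P(min > 175) = e^(−0.00824·175) = e^(−1.442) ≈ 0.236.

0.236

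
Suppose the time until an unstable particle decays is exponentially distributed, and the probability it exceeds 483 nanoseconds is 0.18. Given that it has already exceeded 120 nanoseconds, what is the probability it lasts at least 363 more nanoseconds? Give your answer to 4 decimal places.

0.2756

From e^(−λ·483) = 0.18, λ = −ln(0.18)/483 = 0.00355031.
Memoryless: P(X > 120+363 | X > 120) = P(X > 363) = e^(−0.00355031·363) ≈ 0.2756.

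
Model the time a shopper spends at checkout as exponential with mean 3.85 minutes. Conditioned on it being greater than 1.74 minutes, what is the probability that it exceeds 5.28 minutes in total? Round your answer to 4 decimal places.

The rate is λ = 1/3.85 = 0.25974 per minute.
By the memoryless property, P(X > 1.74+3.54 | X > 1.74) = P(X > 3.54).
P(X > 3.54) = e^(−0.91948) ≈ 0.3987.

0.3987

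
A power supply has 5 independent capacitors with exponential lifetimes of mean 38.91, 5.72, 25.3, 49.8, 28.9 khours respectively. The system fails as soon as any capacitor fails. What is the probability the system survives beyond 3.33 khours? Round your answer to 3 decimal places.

The first failure time is exponential with rate Σλ_i = 1/38.91 + 1/5.72 + 1/25.3 + 1/49.8 + 1/28.9 = 0.294734 per khour.
P(min > 3.33) = e^(−0.294734·3.33) = e^(−0.98146) ≈ 0.375.

0.375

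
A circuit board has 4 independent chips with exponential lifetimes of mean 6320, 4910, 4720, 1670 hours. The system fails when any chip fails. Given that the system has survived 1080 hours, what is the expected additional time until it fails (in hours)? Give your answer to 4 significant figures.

852.8

First-failure rate Σλ = 1/6320 + 1/4910 + 1/4720 + 1/1670 = 0.00117256.
By memorylessness the expected residual is 1/Σλ = 852.834 hours, regardless of the 1080 already elapsed.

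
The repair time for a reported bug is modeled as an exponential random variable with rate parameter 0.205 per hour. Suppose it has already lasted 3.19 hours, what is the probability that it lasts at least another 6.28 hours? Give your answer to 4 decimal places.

The exponential is memoryless, so the remaining time is again Exp(λ): the condition X > 3.19 is irrelevant.
P(X > 6.28) = e^(−1.2874) ≈ 0.2760.

0.2760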